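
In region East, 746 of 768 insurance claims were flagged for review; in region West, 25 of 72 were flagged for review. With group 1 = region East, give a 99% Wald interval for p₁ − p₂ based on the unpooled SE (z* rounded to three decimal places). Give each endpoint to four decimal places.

(0.4788, 0.7695)

p̂₁ = 746/768 = 0.97135, p̂₂ = 25/72 = 0.34722; p̂₁ − p̂₂ = 0.62413.
SE = √(0.000036231 + 0.003148041) = √0.003184272 = 0.056429.
z* = 2.576 at the 99% level. Margin = 2.576·0.056429 = 0.14536.
So the interval runs from 0.4788 to 0.7695.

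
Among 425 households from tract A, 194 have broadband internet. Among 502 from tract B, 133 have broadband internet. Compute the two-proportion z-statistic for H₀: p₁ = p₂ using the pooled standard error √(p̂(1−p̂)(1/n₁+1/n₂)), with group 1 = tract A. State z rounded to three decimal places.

z = 6.081

p̂₁ = 194/425 = 0.45647, p̂₂ = 133/502 = 0.26494.
Pooled p̂ = (194+133)/(425+502) = 327/927 = 0.35275.
SE = √[p̂(1−p̂)(1/n₁+1/n₂)] = √[0.35275·0.64725·(1/425+1/502)] ≈ 0.031497.
z = 0.19153/0.031497 = 6.081.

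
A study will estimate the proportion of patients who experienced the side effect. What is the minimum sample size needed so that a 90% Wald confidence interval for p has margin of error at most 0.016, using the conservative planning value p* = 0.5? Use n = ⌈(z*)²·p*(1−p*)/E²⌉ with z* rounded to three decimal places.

n = 2643

The 90% critical value is z* = 1.645.
p*(1−p*) = 0.2500.
Required n before rounding: 2.706025 × 0.2500 / 0.016² = 2642.603.
Rounding up, n = 2643.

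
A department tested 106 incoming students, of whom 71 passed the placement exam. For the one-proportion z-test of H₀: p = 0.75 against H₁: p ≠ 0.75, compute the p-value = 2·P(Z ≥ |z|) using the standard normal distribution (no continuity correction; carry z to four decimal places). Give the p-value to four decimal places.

p-value = 0.0566

The sample proportion is 71/106 = 0.66981.
SE₀ = √(0.75·0.25/106) = 0.042058.
Test statistic (full precision, shown to 4 dp): z = (71/106 − 0.75)/SE₀ ≈ -1.9066.
p-value = 2·P(Z ≥ |z|) with z = -1.9066 → 0.0566.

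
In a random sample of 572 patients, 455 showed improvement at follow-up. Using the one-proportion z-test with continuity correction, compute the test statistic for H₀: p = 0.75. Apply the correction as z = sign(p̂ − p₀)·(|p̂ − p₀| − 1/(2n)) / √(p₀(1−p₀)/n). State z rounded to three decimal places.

z = 2.462

The sample proportion is 455/572 = 0.79545. p̂ − p₀ = 0.045455.
Continuity correction 1/(2n) = 1/1144 = 0.000874.
Corrected numerator: |0.045455| − 0.000874 = 0.044581.
Under H₀, SE = √(p₀(1−p₀)/n) = √(0.75·0.25/572) = √0.000327797 = 0.018105.
z = +0.044581/0.018105 = 2.462.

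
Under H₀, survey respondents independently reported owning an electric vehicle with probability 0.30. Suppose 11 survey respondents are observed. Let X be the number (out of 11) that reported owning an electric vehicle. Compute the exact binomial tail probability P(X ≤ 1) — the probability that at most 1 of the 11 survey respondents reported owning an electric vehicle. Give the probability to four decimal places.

X is binomial with n = 11 and p = 0.30.
P(X ≤ 1) = C(11,0)·0.30^0·0.70^11 + C(11,1)·0.30^1·0.70^10.
= 0.019773 + 0.093217 = 0.1130.

P = 0.1130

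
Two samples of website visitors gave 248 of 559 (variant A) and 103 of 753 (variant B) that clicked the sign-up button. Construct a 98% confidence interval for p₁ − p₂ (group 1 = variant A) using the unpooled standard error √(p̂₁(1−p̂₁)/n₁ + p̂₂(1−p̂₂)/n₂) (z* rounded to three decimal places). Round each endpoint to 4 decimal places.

(0.2500, 0.3638)

p̂₁ = 248/559 = 0.44365, p̂₂ = 103/753 = 0.13679; p̂₁ − p̂₂ = 0.30686.
Unpooled SE = √(p̂₁(1−p̂₁)/n₁ + p̂₂(1−p̂₂)/n₂) = √(0.000441547 + 0.000156807) = 0.024461.
For 98% confidence, z* = 2.326. Margin = 2.326·0.024461 = 0.05690.
CI: 0.30686 ± 0.05690 = (0.2500, 0.3638).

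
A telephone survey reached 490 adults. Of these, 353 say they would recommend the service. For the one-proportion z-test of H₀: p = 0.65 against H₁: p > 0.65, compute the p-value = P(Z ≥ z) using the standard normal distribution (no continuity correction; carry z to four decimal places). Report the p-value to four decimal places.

p̂ = 353/490 = 0.72041.
Under H₀, SE = √(p₀(1−p₀)/n) = √(0.65·0.35/490) = √0.000464286 = 0.021547.
Test statistic (full precision, shown to 4 dp): z = (353/490 − 0.65)/SE₀ ≈ 3.2676.
From the standard normal, P(Z ≥ z) = 0.0005.

p-value = 0.0005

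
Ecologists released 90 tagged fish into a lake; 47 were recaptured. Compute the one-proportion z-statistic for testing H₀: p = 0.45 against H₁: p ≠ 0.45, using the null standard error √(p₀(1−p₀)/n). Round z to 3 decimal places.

Sample proportion p̂ = 47/90 = 0.52222.
SE₀ = √(0.45·0.55/90) = 0.052440.
z = (p̂ − p₀)/SE = (0.52222 − 0.45)/0.052440 = 1.377.

z = 1.377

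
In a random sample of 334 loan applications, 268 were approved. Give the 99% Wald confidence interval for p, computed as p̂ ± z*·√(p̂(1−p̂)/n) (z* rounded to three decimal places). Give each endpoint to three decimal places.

p̂ = 268/334 = 0.80240.
SE(p̂) = √(0.80240·0.19760/334) = 0.021788.
For 99% confidence, z* = 2.576.
Margin of error: 2.576 × 0.021788 = 0.05613.
Interval: 0.80240 ± 0.05613 → (0.746, 0.859).

(0.746, 0.859)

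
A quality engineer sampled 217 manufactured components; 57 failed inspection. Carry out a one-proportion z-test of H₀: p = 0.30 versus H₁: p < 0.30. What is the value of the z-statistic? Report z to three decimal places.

With x = 57 successes in n = 217, p̂ = 0.26267.
Null standard error: √(0.30·0.70/217) = √0.000967742 = 0.031109.
z = (0.26267 − 0.30)/0.031109 = -0.03733/0.031109 = -1.200.

z = -1.200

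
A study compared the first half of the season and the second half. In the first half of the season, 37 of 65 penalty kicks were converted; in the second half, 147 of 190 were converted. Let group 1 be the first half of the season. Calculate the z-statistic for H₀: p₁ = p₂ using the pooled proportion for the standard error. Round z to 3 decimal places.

z = -3.174

p̂₁ = 37/65 = 0.56923, p̂₂ = 147/190 = 0.77368.
Pooling: p̂ = 184/255 = 0.72157.
SE = √[p̂(1−p̂)(1/n₁+1/n₂)] = √[0.72157·0.27843·(1/65+1/190)] ≈ 0.064407.
z = (p̂₁ − p̂₂)/SE = (0.56923 − 0.77368)/0.064407 = -0.20445/0.064407 = -3.174.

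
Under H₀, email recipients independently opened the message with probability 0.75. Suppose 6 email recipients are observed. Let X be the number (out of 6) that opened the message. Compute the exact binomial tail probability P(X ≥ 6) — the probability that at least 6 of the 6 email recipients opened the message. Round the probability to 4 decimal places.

X is binomial with n = 6 and p = 0.75.
P(X ≥ 6) = C(6,6)·0.75^6·0.25^0.
= 0.177979 = 0.1780.

P = 0.1780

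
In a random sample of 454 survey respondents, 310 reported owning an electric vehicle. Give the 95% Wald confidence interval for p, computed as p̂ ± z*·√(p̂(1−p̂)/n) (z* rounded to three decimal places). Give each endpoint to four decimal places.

Sample proportion p̂ = 310/454 = 0.68282.
SE = √(p̂(1−p̂)/n) = √(0.216577/454) = 0.021841.
For 95% confidence, z* = 1.960.
Margin of error: 1.960 × 0.021841 = 0.04281.
CI: 0.68282 ± 0.04281 = (0.6400, 0.7256).

(0.6400, 0.7256)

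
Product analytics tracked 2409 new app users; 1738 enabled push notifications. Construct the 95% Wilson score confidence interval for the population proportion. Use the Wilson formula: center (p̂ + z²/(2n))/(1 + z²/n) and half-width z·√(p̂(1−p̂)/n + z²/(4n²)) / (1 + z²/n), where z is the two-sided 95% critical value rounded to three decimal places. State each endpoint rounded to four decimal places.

(0.7032, 0.7390)

p̂ = 1738/2409 = 0.72146; z = 1.960, so z² = 3.841600.
Denominator 1 + z²/n = 1 + 3.841600/2409 = 1.001595.
Adjusted center: (0.72146 + z²/(2n))/1.001595 = 0.72111.
Radicand: p̂(1−p̂)/n + z²/(4n²) = 0.000083418 + 0.000000165 = 0.000083583.
Half-width = z·√(radicand)/denom = 1.960·0.009142/1.001595 = 0.01789.
So the interval runs from 0.7032 to 0.7390.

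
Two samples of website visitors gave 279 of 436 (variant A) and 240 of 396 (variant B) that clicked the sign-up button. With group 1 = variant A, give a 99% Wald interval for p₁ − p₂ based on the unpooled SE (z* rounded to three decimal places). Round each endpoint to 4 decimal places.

(-0.0528, 0.1205)

p̂₁ = 279/436 = 0.63991, p̂₂ = 240/396 = 0.60606; p̂₁ − p̂₂ = 0.03385.
Unpooled SE = √(p̂₁(1−p̂₁)/n₁ + p̂₂(1−p̂₂)/n₂) = √(0.000528499 + 0.000602907) = 0.033636.
For 99% confidence, z* = 2.576. Margin = 2.576·0.033636 = 0.08665.
So the interval runs from -0.0528 to 0.1205.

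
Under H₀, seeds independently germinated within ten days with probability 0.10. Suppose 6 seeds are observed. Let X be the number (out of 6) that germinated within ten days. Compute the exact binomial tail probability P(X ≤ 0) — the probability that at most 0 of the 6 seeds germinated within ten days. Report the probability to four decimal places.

P = 0.5314

X is binomial with n = 6 and p = 0.10.
P(X ≤ 0) = C(6,0)·0.10^0·0.90^6.
= 0.531441 = 0.5314.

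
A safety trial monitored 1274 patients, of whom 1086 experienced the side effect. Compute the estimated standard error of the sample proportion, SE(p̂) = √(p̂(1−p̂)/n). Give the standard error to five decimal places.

SE = 0.00994

With x = 1086 successes in n = 1274, p̂ = 0.85243.
p̂(1−p̂) = 0.125793.
Dividing by n and taking the root: √0.000098739 = 0.00994.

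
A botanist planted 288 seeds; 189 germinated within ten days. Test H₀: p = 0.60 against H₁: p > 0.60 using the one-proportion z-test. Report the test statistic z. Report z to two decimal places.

z = 1.95

The sample proportion is 189/288 = 0.65625.
SE₀ = √(0.60·0.40/288) = 0.028868.
z = (p̂ − p₀)/SE = (0.65625 − 0.60)/0.028868 = 1.95.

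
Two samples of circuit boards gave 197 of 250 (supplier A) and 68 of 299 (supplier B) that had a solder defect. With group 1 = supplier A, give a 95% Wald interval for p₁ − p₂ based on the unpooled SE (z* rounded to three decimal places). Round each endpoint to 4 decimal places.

p̂₁ = 197/250 = 0.78800, p̂₂ = 68/299 = 0.22742; p̂₁ − p̂₂ = 0.56058.
Unpooled SE = √(p̂₁(1−p̂₁)/n₁ + p̂₂(1−p̂₂)/n₂) = √(0.000668224 + 0.000587635) = 0.035438.
The 95% critical value is z* = 1.960. Margin of error = 0.06946.
Interval: 0.56058 ± 0.06946 → (0.4911, 0.6300).

(0.4911, 0.6300)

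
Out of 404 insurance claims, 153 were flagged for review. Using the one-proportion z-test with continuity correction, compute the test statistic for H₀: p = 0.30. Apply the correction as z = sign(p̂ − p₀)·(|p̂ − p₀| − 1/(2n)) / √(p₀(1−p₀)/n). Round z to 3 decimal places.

p̂ = 153/404 = 0.37871. p̂ − p₀ = 0.078713.
1/(2n) = 0.001238.
Corrected numerator: |0.078713| − 0.001238 = 0.077475.
Null standard error: √(0.30·0.70/404) = √0.000519802 = 0.022799.
z = +0.077475/0.022799 = 3.398.

z = 3.398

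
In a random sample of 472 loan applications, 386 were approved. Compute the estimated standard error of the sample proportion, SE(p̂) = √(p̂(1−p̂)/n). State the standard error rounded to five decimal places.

SE = 0.01777

Sample proportion p̂ = 386/472 = 0.81780.
p̂(1−p̂) = 0.81780·0.18220 = 0.149003.
SE = √(0.149003/472) = 0.01777.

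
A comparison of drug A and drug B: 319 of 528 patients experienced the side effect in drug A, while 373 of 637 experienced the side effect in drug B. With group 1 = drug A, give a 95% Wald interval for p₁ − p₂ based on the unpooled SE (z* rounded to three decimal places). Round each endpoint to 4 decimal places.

(-0.0380, 0.0752)

p̂₁ = 319/528 = 0.60417, p̂₂ = 373/637 = 0.58556; p̂₁ − p̂₂ = 0.01861.
SE = √(0.000452934 + 0.000380973) = √0.000833907 = 0.028877.
The 95% critical value is z* = 1.960. Margin of error = 0.05660.
So the interval runs from -0.0380 to 0.0752.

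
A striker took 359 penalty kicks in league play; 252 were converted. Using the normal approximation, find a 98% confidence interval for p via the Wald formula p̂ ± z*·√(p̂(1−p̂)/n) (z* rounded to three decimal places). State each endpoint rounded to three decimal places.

(0.646, 0.758)

p̂ = 252/359 = 0.70195.
SE(p̂) = √(0.70195·0.29805/359) = 0.024141.
For 98% confidence, z* = 2.326.
Margin of error: 2.326 × 0.024141 = 0.05615.
So the interval runs from 0.646 to 0.758.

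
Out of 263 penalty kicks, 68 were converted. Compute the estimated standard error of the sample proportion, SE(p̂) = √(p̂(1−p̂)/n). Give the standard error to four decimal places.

SE = 0.0270

With x = 68 successes in n = 263, p̂ = 0.25856.
p̂(1−p̂) = 0.191707.
SE = √(0.191707/263) = 0.0270.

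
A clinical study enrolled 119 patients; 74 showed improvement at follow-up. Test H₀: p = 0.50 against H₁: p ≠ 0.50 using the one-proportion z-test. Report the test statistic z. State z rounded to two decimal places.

p̂ = 74/119 = 0.62185.
SE₀ = √(0.50·0.50/119) = 0.045835.
z = (0.62185 − 0.50)/0.045835 = 0.12185/0.045835 = 2.66.

z = 2.66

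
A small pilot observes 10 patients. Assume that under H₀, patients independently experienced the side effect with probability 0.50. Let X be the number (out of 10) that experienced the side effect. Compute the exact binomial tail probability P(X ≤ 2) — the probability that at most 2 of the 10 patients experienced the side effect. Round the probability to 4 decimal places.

P = 0.0547

X ~ Binomial(n=10, p=0.50).
P(X ≤ 2) = C(10,0)·0.50^0·0.50^10 + C(10,1)·0.50^1·0.50^9 + C(10,2)·0.50^2·0.50^8.
= 0.000977 + 0.009766 + 0.043945 = 0.0547.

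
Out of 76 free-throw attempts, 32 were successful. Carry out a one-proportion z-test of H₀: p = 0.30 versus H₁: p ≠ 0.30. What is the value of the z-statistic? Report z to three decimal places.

z = 2.303

The sample proportion is 32/76 = 0.42105.
Under H₀, SE = √(p₀(1−p₀)/n) = √(0.30·0.70/76) = √0.002763158 = 0.052566.
z = (p̂ − p₀)/SE = (0.42105 − 0.30)/0.052566 = 2.303.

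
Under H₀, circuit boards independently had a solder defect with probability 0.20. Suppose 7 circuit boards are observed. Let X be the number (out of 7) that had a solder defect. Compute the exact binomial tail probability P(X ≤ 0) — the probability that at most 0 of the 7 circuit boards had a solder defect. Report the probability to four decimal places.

X is binomial with n = 7 and p = 0.20.
P(X ≤ 0) = C(7,0)·0.20^0·0.80^7.
= 0.209715 = 0.2097.

P = 0.2097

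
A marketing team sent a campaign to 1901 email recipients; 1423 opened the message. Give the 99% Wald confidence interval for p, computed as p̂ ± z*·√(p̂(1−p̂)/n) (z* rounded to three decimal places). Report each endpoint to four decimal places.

(0.7229, 0.7742)

Sample proportion p̂ = 1423/1901 = 0.74855.
Standard error of p̂: √(0.188221/1901) = √0.000099012 = 0.009950.
The 99% critical value is z* = 2.576.
Margin = 2.576·0.009950 = 0.02563.
So the interval runs from 0.7229 to 0.7742.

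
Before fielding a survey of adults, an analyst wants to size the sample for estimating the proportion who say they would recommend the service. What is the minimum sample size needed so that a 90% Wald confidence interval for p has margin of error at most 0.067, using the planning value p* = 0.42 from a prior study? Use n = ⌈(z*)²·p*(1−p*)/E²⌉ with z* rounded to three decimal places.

n = 147

The 90% critical value is z* = 1.645.
p*(1−p*) = 0.2436.
Required n before rounding: 2.706025 × 0.2436 / 0.067² = 146.845.
Rounding up, n = 147.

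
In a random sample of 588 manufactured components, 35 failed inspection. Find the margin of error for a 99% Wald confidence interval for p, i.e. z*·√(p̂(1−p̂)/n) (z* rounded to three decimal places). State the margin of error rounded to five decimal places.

ME = 0.02513

The sample proportion is 35/588 = 0.05952.
SE = √(p̂(1−p̂)/n) = √(0.055981/588) = 0.009757.
For 99% confidence, z* = 2.576.
ME = 2.576·0.009757 = 0.02513.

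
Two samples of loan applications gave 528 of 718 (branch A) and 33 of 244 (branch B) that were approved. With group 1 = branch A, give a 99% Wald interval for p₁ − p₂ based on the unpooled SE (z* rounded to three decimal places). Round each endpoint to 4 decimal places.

p̂₁ = 0.73538, p̂₂ = 0.13525, so the observed difference is 0.60013.
SE = √(0.000271028 + 0.000479322) = √0.000750350 = 0.027393.
For 99% confidence, z* = 2.576. Margin of error = 0.07056.
CI: 0.60013 ± 0.07056 = (0.5296, 0.6707).

(0.5296, 0.6707)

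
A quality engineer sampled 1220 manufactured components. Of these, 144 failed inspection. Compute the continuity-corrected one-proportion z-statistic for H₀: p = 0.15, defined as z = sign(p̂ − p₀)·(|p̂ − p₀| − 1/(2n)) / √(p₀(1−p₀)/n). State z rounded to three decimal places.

The sample proportion is 144/1220 = 0.11803. p̂ − p₀ = -0.031967.
Continuity correction 1/(2n) = 1/2440 = 0.000410.
Corrected numerator: |-0.031967| − 0.000410 = 0.031557.
Under H₀, SE = √(p₀(1−p₀)/n) = √(0.15·0.85/1220) = √0.000104508 = 0.010223.
z = −0.031557/0.010223 = -3.087.

z = -3.087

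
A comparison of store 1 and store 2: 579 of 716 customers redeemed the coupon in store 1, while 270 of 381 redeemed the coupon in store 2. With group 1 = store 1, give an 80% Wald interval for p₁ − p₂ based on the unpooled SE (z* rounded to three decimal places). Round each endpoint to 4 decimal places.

(0.0647, 0.1353)

p̂₁ = 579/716 = 0.80866, p̂₂ = 270/381 = 0.70866; p̂₁ − p̂₂ = 0.10000.
SE = √(0.000216103 + 0.000541891) = √0.000757994 = 0.027532.
The 80% critical value is z* = 1.282. Margin = 1.282·0.027532 = 0.03530.
Interval: 0.10000 ± 0.03530 → (0.0647, 0.1353).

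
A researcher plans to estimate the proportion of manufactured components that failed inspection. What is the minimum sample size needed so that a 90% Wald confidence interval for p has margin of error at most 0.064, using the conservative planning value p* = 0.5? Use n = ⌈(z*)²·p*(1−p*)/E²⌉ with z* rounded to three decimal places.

n = 166

z* = 1.645 at the 90% level.
p*(1−p*) = 0.50·0.50 = 0.2500.
(z*)²·p*(1−p*)/E² = 2.706025·0.2500/0.004096 = 165.163.
⌈165.163⌉ = 166.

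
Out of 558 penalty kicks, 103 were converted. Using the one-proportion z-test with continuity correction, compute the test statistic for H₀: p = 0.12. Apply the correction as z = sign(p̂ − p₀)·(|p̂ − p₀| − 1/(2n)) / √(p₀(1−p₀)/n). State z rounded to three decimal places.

z = 4.630

Sample proportion p̂ = 103/558 = 0.18459. p̂ − p₀ = 0.064588.
Continuity correction 1/(2n) = 1/1116 = 0.000896.
Corrected numerator: |0.064588| − 0.000896 = 0.063692.
SE₀ = √(0.12·0.88/558) = 0.013757.
z = +0.063692/0.013757 = 4.630.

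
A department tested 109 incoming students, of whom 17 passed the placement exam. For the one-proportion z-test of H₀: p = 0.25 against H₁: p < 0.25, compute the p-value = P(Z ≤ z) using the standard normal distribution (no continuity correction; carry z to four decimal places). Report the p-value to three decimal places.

p-value = 0.012

Sample proportion p̂ = 17/109 = 0.15596.
Null standard error: √(0.25·0.75/109) = √0.001720183 = 0.041475.
z = (p̂ − p₀)/SE = (17/109 − 0.25)/0.041475 ≈ -2.2673.
From the standard normal, P(Z ≤ z) = 0.012.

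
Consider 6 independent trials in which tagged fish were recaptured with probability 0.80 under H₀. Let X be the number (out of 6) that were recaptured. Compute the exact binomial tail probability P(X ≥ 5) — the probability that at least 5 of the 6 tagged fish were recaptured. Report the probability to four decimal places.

X ~ Binomial(n=6, p=0.80).
P(X ≥ 5) = C(6,5)·0.80^5·0.20^1 + C(6,6)·0.80^6·0.20^0.
= 0.393216 + 0.262144 = 0.6554.

P = 0.6554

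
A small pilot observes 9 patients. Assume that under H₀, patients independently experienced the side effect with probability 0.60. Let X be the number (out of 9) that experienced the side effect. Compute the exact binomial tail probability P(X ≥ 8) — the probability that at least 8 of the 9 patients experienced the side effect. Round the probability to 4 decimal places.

X is binomial with n = 9 and p = 0.60.
P(X ≥ 8) = C(9,8)·0.60^8·0.40^1 + C(9,9)·0.60^9·0.40^0.
= 0.060466 + 0.010078 = 0.0705.

P = 0.0705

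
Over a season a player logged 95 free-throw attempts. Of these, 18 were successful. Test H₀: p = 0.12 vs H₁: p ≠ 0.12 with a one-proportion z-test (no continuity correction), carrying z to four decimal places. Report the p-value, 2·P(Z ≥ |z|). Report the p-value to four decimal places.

Sample proportion p̂ = 18/95 = 0.18947.
Null standard error: √(0.12·0.88/95) = √0.001111579 = 0.033340.
Test statistic (full precision, shown to 4 dp): z = (18/95 − 0.12)/SE₀ ≈ 2.0838.
From the standard normal, 2·P(Z ≥ |z|) = 0.0372.

p-value = 0.0372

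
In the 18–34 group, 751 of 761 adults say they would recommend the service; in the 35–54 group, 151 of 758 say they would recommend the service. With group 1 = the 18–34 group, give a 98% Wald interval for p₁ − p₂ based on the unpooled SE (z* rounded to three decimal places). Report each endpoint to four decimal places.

p̂₁ = 0.98686, p̂₂ = 0.19921, so the observed difference is 0.78765.
Unpooled SE = √(p̂₁(1−p̂₁)/n₁ + p̂₂(1−p̂₂)/n₂) = √(0.000017041 + 0.000210454) = 0.015083.
For 98% confidence, z* = 2.326. Margin = 2.326·0.015083 = 0.03508.
CI: 0.78765 ± 0.03508 = (0.7526, 0.8227).

(0.7526, 0.8227)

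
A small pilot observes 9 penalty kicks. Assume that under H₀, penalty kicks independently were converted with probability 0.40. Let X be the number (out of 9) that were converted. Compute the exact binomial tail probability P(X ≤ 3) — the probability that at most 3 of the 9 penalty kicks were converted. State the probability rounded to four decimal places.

P = 0.4826

X ~ Binomial(n=9, p=0.40).
P(X ≤ 3) = C(9,0)·0.40^0·0.60^9 + C(9,1)·0.40^1·0.60^8 + C(9,2)·0.40^2·0.60^7 + C(9,3)·0.40^3·0.60^6.
= 0.010078 + 0.060466 + 0.161243 + 0.250823 = 0.4826.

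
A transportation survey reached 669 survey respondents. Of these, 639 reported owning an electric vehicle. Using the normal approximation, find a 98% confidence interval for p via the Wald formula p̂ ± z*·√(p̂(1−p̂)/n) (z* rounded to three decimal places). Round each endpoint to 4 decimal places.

(0.9365, 0.9738)

The sample proportion is 639/669 = 0.95516.
SE(p̂) = √(0.95516·0.04484/669) = 0.008002.
The 98% critical value is z* = 2.326.
Margin of error: 2.326 × 0.008002 = 0.01861.
So the interval runs from 0.9365 to 0.9738.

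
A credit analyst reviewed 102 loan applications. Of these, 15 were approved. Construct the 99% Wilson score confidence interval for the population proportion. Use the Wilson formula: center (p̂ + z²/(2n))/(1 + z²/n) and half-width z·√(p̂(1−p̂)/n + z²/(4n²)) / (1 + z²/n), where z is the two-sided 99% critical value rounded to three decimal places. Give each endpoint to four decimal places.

Here p̂ = 15/102 = 0.14706 and z = 2.576 (z² = 6.635776).
1 + z²/n = 1.065057.
Adjusted center: (0.14706 + z²/(2n))/1.065057 = 0.16862.
Radicand: p̂(1−p̂)/n + z²/(4n²) = 0.001229731 + 0.000159453 = 0.001389184.
Half-width = z·√(radicand)/denom = 2.576·0.037272/1.065057 = 0.09015.
CI: 0.16862 ± 0.09015 = (0.0785, 0.2588).

(0.0785, 0.2588)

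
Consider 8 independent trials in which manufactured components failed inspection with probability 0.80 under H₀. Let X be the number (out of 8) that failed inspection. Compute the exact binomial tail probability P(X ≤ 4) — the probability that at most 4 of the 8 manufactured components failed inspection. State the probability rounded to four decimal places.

X ~ Binomial(n=8, p=0.80).
P(X ≤ 4) = Σ_{j=0}^{4} C(8,j)·0.80^j·0.20^{8−j}.
= 0.000003 + 0.000082 + 0.001147 + 0.009175 + 0.045875 = 0.0563.

P = 0.0563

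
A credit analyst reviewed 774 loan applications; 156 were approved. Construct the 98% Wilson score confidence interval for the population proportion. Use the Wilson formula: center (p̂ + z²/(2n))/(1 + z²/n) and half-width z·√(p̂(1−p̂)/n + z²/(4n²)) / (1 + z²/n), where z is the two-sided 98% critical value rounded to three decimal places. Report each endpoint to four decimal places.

p̂ = 156/774 = 0.20155; z = 2.326, so z² = 5.410276.
1 + z²/n = 1.006990.
Adjusted center: (0.20155 + z²/(2n))/1.006990 = 0.20362.
Radicand: p̂(1−p̂)/n + z²/(4n²) = 0.000207917 + 0.000002258 = 0.000210175.
Half-width = z·√(radicand)/denom = 2.326·0.014497/1.006990 = 0.03349.
CI: 0.20362 ± 0.03349 = (0.1701, 0.2371).

(0.1701, 0.2371)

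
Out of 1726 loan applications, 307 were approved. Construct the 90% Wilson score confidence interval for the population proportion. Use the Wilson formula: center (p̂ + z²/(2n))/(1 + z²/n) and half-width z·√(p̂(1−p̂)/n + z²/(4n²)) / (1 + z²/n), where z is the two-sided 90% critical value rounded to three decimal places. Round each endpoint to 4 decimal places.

(0.1632, 0.1935)

Here p̂ = 307/1726 = 0.17787 and z = 1.645 (z² = 2.706025).
1 + z²/n = 1.001568.
Center = (0.17787 + 0.000784)/1.001568 = 0.17837.
Radicand: p̂(1−p̂)/n + z²/(4n²) = 0.000084722 + 0.000000227 = 0.000084949.
Half-width = z·√(radicand)/denom = 1.645·0.009217/1.001568 = 0.01514.
Interval: 0.17837 ± 0.01514 → (0.1632, 0.1935).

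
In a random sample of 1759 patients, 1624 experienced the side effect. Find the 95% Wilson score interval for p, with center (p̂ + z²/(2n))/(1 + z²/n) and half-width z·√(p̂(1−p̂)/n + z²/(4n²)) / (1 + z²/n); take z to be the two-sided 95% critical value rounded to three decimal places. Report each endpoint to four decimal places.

Here p̂ = 1624/1759 = 0.92325 and z = 1.960 (z² = 3.841600).
1 + z²/n = 1.002184.
Adjusted center: (0.92325 + z²/(2n))/1.002184 = 0.92233.
Radicand: p̂(1−p̂)/n + z²/(4n²) = 0.000040283 + 0.000000310 = 0.000040593.
Half-width = 1.960·√0.000040593/1.002184 = 0.01246.
CI: 0.92233 ± 0.01246 = (0.9099, 0.9348).

(0.9099, 0.9348)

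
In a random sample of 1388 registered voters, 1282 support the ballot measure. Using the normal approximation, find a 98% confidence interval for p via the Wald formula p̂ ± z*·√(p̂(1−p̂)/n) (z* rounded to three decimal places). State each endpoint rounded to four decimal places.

The sample proportion is 1282/1388 = 0.92363.
SE = √(p̂(1−p̂)/n) = √(0.070537/1388) = 0.007129.
z* = 2.326 at the 98% level.
Margin of error: 2.326 × 0.007129 = 0.01658.
So the interval runs from 0.9070 to 0.9402.

(0.9070, 0.9402)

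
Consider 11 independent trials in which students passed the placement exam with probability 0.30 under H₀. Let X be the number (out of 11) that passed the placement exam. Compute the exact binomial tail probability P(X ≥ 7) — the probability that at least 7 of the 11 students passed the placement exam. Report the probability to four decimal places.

P = 0.0216

X is binomial with n = 11 and p = 0.30.
P(X ≥ 7) = Σ_{j=7}^{11} C(11,j)·0.30^j·0.70^{11−j}.
= 0.017328 + 0.003713 + 0.000530 + 0.000045 + 0.000002 = 0.0216.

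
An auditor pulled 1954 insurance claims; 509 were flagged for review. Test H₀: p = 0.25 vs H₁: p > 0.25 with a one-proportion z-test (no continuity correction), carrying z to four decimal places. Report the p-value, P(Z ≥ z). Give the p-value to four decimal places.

p-value = 0.1421

p̂ = 509/1954 = 0.26049.
Under H₀, SE = √(p₀(1−p₀)/n) = √(0.25·0.75/1954) = √0.000095957 = 0.009796.
z = (p̂ − p₀)/SE = (509/1954 − 0.25)/0.009796 ≈ 1.0710.
p-value = P(Z ≥ z) with z = 1.0710 → 0.1421.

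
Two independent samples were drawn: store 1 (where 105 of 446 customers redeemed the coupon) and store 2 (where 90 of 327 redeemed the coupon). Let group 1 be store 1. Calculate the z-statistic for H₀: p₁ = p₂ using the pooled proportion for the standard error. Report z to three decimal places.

z = -1.259

p̂₁ = 105/446 = 0.23543, p̂₂ = 90/327 = 0.27523.
Pooled p̂ = (105+90)/(446+327) = 195/773 = 0.25226.
Pooled SE = √[0.1886268·0.00530026] ≈ 0.031619.
z = -0.03980/0.031619 = -1.259.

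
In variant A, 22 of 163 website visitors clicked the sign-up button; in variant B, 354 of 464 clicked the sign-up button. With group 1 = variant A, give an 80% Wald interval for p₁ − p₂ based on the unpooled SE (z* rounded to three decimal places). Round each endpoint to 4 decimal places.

p̂₁ = 0.13497, p̂₂ = 0.76293, so the observed difference is -0.62796.
SE = √(0.000716274 + 0.000389800) = √0.001106074 = 0.033258.
For 80% confidence, z* = 1.282. Margin of error = 0.04264.
So the interval runs from -0.6706 to -0.5853.

(-0.6706, -0.5853)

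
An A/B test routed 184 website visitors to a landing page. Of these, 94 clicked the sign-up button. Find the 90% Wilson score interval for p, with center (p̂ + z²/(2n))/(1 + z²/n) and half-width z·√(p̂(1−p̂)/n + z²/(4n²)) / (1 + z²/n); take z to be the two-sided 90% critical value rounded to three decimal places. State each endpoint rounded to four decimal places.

Here p̂ = 94/184 = 0.51087 and z = 1.645 (z² = 2.706025).
1 + z²/n = 1.014707.
Adjusted center: (0.51087 + z²/(2n))/1.014707 = 0.51071.
Radicand: p̂(1−p̂)/n + z²/(4n²) = 0.001358054 + 0.000019982 = 0.001378036.
Half-width = 1.645·√0.001378036/1.014707 = 0.06018.
Interval: 0.51071 ± 0.06018 → (0.4505, 0.5709).

(0.4505, 0.5709)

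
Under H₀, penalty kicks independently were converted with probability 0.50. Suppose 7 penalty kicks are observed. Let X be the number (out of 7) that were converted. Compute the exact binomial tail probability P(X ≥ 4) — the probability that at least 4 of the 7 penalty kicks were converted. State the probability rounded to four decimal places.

X is binomial with n = 7 and p = 0.50.
P(X ≥ 4) = C(7,4)·0.50^4·0.50^3 + C(7,5)·0.50^5·0.50^2 + C(7,6)·0.50^6·0.50^1 + C(7,7)·0.50^7·0.50^0.
= 0.273438 + 0.164062 + 0.054688 + 0.007812 = 0.5000.

P = 0.5000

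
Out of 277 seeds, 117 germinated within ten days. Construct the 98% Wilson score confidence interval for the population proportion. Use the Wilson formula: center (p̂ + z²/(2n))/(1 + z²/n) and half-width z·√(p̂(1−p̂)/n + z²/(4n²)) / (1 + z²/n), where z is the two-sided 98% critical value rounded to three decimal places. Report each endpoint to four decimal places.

Here p̂ = 117/277 = 0.42238 and z = 2.326 (z² = 5.410276).
Denominator 1 + z²/n = 1 + 5.410276/277 = 1.019532.
Center = (0.42238 + 0.009766)/1.019532 = 0.42387.
Radicand: p̂(1−p̂)/n + z²/(4n²) = 0.000880778 + 0.000017628 = 0.000898406.
Half-width = z·√(radicand)/denom = 2.326·0.029973/1.019532 = 0.06838.
So the interval runs from 0.3555 to 0.4923.

(0.3555, 0.4923)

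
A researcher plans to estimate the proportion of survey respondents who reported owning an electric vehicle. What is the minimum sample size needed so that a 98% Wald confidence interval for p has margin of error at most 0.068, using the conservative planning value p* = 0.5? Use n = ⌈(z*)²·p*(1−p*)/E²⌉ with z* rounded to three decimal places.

n = 293

z* = 2.326 at the 98% level.
p*(1−p*) = 0.2500.
Required n before rounding: 5.410276 × 0.2500 / 0.068² = 292.511.
Rounding up, n = 293.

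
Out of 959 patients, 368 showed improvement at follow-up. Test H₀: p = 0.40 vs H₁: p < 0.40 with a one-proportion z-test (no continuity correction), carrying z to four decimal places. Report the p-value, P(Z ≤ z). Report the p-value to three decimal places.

With x = 368 successes in n = 959, p̂ = 0.38373.
Null standard error: √(0.40·0.60/959) = √0.000250261 = 0.015820.
z = (p̂ − p₀)/SE = (368/959 − 0.40)/0.015820 ≈ -1.0283.
From the standard normal, P(Z ≤ z) = 0.152.

p-value = 0.152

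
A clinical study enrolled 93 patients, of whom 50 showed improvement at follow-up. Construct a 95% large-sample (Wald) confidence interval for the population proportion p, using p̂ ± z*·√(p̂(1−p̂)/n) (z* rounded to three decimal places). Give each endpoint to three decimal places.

(0.436, 0.639)

p̂ = 50/93 = 0.53763.
Standard error of p̂: √(0.248584/93) = √0.002672942 = 0.051701.
For 95% confidence, z* = 1.960.
Margin = 1.960·0.051701 = 0.10133.
Interval: 0.53763 ± 0.10133 → (0.436, 0.639).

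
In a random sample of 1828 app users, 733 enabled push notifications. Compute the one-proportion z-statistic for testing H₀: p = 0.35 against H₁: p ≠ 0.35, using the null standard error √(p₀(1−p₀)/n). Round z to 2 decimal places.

z = 4.57

p̂ = 733/1828 = 0.40098.
SE₀ = √(0.35·0.65/1828) = 0.011156.
Test statistic: z = 0.05098/0.011156 = 4.57.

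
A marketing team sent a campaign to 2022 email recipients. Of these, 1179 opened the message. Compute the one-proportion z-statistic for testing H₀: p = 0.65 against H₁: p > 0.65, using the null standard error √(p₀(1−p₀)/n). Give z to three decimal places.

With x = 1179 successes in n = 2022, p̂ = 0.58309.
SE₀ = √(0.65·0.35/2022) = 0.010607.
z = (0.58309 − 0.65)/0.010607 = -0.06691/0.010607 = -6.308.

z = -6.308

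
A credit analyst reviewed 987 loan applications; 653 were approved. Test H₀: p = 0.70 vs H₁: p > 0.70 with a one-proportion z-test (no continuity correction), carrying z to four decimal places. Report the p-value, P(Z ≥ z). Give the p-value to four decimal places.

The sample proportion is 653/987 = 0.66160.
SE₀ = √(0.70·0.30/987) = 0.014586.
z = (p̂ − p₀)/SE = (653/987 − 0.70)/0.014586 ≈ -2.6325.
p-value = P(Z ≥ z) with z = -2.6325 → 0.9958.

p-value = 0.9958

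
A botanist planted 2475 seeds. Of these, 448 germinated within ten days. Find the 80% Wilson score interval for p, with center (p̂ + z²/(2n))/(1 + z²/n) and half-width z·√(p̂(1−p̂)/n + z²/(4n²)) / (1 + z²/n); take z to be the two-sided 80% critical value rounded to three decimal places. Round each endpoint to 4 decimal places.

p̂ = 448/2475 = 0.18101; z = 1.282, so z² = 1.643524.
1 + z²/n = 1.000664.
Center = (0.18101 + 0.000332)/1.000664 = 0.18122.
Radicand: p̂(1−p̂)/n + z²/(4n²) = 0.000059897 + 0.000000067 = 0.000059964.
Half-width = z·√(radicand)/denom = 1.282·0.007744/1.000664 = 0.00992.
Interval: 0.18122 ± 0.00992 → (0.1713, 0.1911).

(0.1713, 0.1911)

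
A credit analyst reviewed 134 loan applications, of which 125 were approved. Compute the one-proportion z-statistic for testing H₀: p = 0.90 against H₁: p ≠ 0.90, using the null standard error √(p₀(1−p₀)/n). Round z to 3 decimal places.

The sample proportion is 125/134 = 0.93284.
Null standard error: √(0.90·0.10/134) = √0.000671642 = 0.025916.
z = (p̂ − p₀)/SE = (0.93284 − 0.90)/0.025916 = 1.267.

z = 1.267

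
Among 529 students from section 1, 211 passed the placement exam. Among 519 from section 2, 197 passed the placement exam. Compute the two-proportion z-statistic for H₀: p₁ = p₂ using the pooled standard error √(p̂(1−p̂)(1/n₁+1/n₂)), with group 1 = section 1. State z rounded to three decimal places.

z = 0.640

Sample proportions: p̂₁ = 211/529 = 0.39887 and p̂₂ = 197/519 = 0.37958.
Pooled p̂ = (211+197)/(529+519) = 408/1048 = 0.38931.
Pooled SE = √[0.2377484·0.00381714] ≈ 0.030125.
z = (p̂₁ − p̂₂)/SE = (0.39887 − 0.37958)/0.030125 = 0.01929/0.030125 = 0.640.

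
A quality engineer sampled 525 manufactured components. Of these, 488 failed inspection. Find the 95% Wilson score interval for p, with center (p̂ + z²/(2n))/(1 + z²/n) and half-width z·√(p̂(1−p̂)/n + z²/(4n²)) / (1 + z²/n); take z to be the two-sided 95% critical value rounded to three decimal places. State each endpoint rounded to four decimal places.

p̂ = 488/525 = 0.92952; z = 1.960, so z² = 3.841600.
Denominator 1 + z²/n = 1 + 3.841600/525 = 1.007317.
Adjusted center: (0.92952 + z²/(2n))/1.007317 = 0.92640.
Radicand: p̂(1−p̂)/n + z²/(4n²) = 0.000124780 + 0.000003484 = 0.000128264.
Half-width = 1.960·√0.000128264/1.007317 = 0.02204.
So the interval runs from 0.9044 to 0.9484.

(0.9044, 0.9484)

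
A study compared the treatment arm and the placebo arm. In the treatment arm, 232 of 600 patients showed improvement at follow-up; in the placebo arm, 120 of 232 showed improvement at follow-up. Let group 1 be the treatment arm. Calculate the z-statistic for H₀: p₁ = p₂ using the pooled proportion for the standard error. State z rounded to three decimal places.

p̂₁ = 232/600 = 0.38667, p̂₂ = 120/232 = 0.51724.
Pooling: p̂ = 352/832 = 0.42308.
SE = √[p̂(1−p̂)(1/n₁+1/n₂)] = √[0.42308·0.57692·(1/600+1/232)] ≈ 0.038195.
z = (p̂₁ − p̂₂)/SE = (0.38667 − 0.51724)/0.038195 = -0.13057/0.038195 = -3.419.

z = -3.419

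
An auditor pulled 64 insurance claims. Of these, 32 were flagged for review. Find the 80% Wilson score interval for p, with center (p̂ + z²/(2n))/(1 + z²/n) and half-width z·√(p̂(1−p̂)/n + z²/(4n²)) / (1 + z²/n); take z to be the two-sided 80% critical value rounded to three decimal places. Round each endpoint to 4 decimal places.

Here p̂ = 32/64 = 0.50000 and z = 1.282 (z² = 1.643524).
Denominator 1 + z²/n = 1 + 1.643524/64 = 1.025680.
Center = (0.50000 + 0.012840)/1.025680 = 0.50000.
Radicand: p̂(1−p̂)/n + z²/(4n²) = 0.003906250 + 0.000100313 = 0.004006563.
Half-width = z·√(radicand)/denom = 1.282·0.063297/1.025680 = 0.07912.
So the interval runs from 0.4209 to 0.5791.

(0.4209, 0.5791)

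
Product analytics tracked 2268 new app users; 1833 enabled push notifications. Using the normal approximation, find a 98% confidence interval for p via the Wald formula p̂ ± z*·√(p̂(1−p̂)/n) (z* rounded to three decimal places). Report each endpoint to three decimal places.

The sample proportion is 1833/2268 = 0.80820.
SE(p̂) = √(0.80820·0.19180/2268) = 0.008267.
The 98% critical value is z* = 2.326.
Margin = 2.326·0.008267 = 0.01923.
Interval: 0.80820 ± 0.01923 → (0.789, 0.827).

(0.789, 0.827)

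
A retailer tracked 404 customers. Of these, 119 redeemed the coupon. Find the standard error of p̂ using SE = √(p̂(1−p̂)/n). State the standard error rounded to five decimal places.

SE = 0.02268

Sample proportion p̂ = 119/404 = 0.29455.
p̂(1−p̂) = 0.207790.
Dividing by n and taking the root: √0.000514332 = 0.02268.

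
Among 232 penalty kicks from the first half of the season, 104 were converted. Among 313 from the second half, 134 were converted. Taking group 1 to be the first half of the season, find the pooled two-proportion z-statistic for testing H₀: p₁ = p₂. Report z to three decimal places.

z = 0.469

p̂₁ = 104/232 = 0.44828, p̂₂ = 134/313 = 0.42812.
Pooling: p̂ = 238/545 = 0.43670.
Pooled SE = √[0.2459928·0.00750523] ≈ 0.042968.
z = (p̂₁ − p̂₂)/SE = (0.44828 − 0.42812)/0.042968 = 0.02016/0.042968 = 0.469.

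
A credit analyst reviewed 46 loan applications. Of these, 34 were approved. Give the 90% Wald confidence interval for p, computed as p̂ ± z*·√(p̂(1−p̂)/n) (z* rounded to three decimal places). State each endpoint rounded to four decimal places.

(0.6326, 0.8456)

The sample proportion is 34/46 = 0.73913.
SE(p̂) = √(0.73913·0.26087/46) = 0.064743.
For 90% confidence, z* = 1.645.
Margin of error: 1.645 × 0.064743 = 0.10650.
So the interval runs from 0.6326 to 0.8456.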